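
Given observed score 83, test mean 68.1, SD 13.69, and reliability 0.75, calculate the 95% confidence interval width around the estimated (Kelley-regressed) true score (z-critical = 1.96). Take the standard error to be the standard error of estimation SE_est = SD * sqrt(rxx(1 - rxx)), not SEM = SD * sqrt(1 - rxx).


True score estimate = 0.75*83 + 0.25*68.1 = 79.275
SE_est = SD * sqrt(rxx * (1 - rxx)) = 13.69 * sqrt(0.75 * 0.25) = 13.69 * sqrt(0.1875) = 5.927944
CI = T_est +/- z * SE_est, so width = 2 * z * SE_est = 2 * 1.96 * 5.927944
Width = 23.2375

23.2375


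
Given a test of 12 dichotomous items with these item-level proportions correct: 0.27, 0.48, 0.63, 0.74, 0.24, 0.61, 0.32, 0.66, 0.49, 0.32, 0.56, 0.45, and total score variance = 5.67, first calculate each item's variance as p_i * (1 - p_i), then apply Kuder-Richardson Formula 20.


For each item, compute p_i * q_i:
  Item 1: 0.27 * 0.73 = 0.1971
  Item 2: 0.48 * 0.52 = 0.2496
  Item 3: 0.63 * 0.37 = 0.2331
  Item 4: 0.74 * 0.26 = 0.1924
  Item 5: 0.24 * 0.76 = 0.1824
  Item 6: 0.61 * 0.39 = 0.2379
  Item 7: 0.32 * 0.68 = 0.2176
  Item 8: 0.66 * 0.34 = 0.2244
  Item 9: 0.49 * 0.51 = 0.2499
  Item 10: 0.32 * 0.68 = 0.2176
  Item 11: 0.56 * 0.44 = 0.2464
  Item 12: 0.45 * 0.55 = 0.2475
Sum(p_i * q_i) = 0.1971 + 0.2496 + 0.2331 + 0.1924 + 0.1824 + 0.2379 + 0.2176 + 0.2244 + 0.2499 + 0.2176 + 0.2464 + 0.2475 = 2.6959
KR-20 = (k/(k-1)) * (1 - Sum(p_i*q_i) / Var_total)
= (12/11) * (1 - 2.6959/5.67)
= 1.0909 * 0.5245
KR-20 = 0.5722

0.5722


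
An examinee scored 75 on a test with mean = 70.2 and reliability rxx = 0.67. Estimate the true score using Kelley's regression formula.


T_est = rxx * X + (1 - rxx) * mean
T_est = 0.67 * 75 + 0.33 * 70.2
T_est = 50.25 + 23.166
T_est = 73.416

73.416


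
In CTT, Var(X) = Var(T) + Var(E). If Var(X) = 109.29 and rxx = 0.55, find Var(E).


var_true = rxx * var_obs = 0.55 * 109.29 = 60.1095
var_error = var_obs - var_true
var_error = 109.29 - 60.1095
var_error = 49.1805

49.1805


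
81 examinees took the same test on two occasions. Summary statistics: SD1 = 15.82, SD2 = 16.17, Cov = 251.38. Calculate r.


r = cov(X,Y) / (SD_X * SD_Y)
r = 251.38 / (15.82 * 16.17)
r = 251.38 / 255.8094
r = 0.9827

0.9827


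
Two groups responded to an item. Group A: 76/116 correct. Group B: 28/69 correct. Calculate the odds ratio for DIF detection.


Odds_A = 76/40 = 1.9
Odds_B = 28/41 = 0.6829
OR = Odds_A / Odds_B = 1.9 / 0.6829
Exactly, OR = (76 * 41) / (40 * 28) = 3116 / 1120
OR = 2.7821

2.7821


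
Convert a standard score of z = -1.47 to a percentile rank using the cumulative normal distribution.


CDF(z) = 0.5 * (1 + erf(z/sqrt(2)))
erf(-1.0394) = -0.8584
CDF = 0.0708
Percentile rank = 0.0708 * 100 = 7.08

7.08


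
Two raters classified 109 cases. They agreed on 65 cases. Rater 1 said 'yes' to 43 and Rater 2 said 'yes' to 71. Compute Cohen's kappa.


P_o = 65/109 = 0.59633
P_e = (43*71 + 66*38) / 11881 = 0.468058
kappa = (P_o - P_e) / (1 - P_e)
kappa = (0.59633 - 0.468058) / (1 - 0.468058)
kappa = 0.2411

0.2411


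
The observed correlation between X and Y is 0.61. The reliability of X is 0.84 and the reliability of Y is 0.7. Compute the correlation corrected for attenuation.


r_corrected = rxy / sqrt(rxx * ryy)
= 0.61 / sqrt(0.84 * 0.7)
= 0.61 / sqrt(0.588)
= 0.61 / 0.766812
r_corrected = 0.7955

0.7955


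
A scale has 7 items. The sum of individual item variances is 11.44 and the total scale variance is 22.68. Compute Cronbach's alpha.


alpha = (k/(k-1)) * (1 - sum(si^2)/s_total^2)
= (7/6) * (1 - 11.44/22.68)
alpha = 0.5782

0.5782


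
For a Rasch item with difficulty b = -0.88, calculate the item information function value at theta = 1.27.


P = 1/(1+exp(-(1.27--0.88))) = 0.8957
I = P*(1-P) = 0.8957 * 0.1043
I = 0.0934

0.0934


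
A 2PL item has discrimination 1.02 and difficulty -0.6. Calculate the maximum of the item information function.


For 2PL, max info at theta = b = -0.6
I_max = a^2 / 4 = 1.02^2 / 4
= 1.0404 / 4
I_max = 0.2601

0.2601


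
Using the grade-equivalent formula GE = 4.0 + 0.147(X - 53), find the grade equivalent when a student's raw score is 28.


raw - median = 28 - 53 = -25
slope * diff = 0.147 * -25 = -3.675
GE = 4.0 + -3.675
GE = 0.325

0.325


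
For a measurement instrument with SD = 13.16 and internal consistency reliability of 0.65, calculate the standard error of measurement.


SEM = SD * sqrt(1 - rxx)
SEM = 13.16 * sqrt(1 - 0.65)
SEM = 13.16 * sqrt(0.35) = 13.16 * 0.591608
SEM = 7.7856

7.7856


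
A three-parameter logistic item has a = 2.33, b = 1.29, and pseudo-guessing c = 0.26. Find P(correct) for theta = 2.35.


logit = 2.33*(2.35 - 1.29) = 2.4698
P* = 1/(1 + exp(-2.4698)) = 0.922
P = 0.26 + (1 - 0.26) * 0.922
P = 0.9423

0.9423


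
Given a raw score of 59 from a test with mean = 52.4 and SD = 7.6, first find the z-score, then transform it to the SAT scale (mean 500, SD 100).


z = (X - mean) / SD = (59 - 52.4) / 7.6
z = 6.6 / 7.6
z = 0.8684
SAT-scale = SAT = 500 + 100z
Carry z at full precision (z = 6.6 / 7.6) into the conversion:
SAT-scale = 500 + 100 * (6.6 / 7.6) = 500 + 660 / 7.6
SAT-scale = 500 + 86.8421
SAT-scale = 586.8421

586.8421


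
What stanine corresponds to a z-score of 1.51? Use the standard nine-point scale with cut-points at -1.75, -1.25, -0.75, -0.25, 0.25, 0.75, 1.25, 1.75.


Stanine boundaries: [-1.75, -1.25, -0.75, -0.25, 0.25, 0.75, 1.25, 1.75]
z = 1.51
Check each boundary:
  z >= -1.75 -> could be stanine 2
  z >= -1.25 -> could be stanine 3
  z >= -0.75 -> could be stanine 4
  z >= -0.25 -> could be stanine 5
  z >= 0.25 -> could be stanine 6
  z >= 0.75 -> could be stanine 7
  z >= 1.25 -> could be stanine 8
  z < 1.75
Highest qualifying boundary gives stanine = 8

8


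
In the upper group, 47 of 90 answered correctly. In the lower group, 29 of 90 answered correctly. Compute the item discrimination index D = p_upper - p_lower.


p_upper = 47/90 = 0.5222
p_lower = 29/90 = 0.3222
D = 0.5222 - 0.3222 = 0.2

0.2


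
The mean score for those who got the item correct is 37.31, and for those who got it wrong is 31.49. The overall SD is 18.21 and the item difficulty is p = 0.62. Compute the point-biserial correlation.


q = 1 - p = 0.38
rpb = ((M1 - M0) / SD) * sqrt(p * q)
rpb = ((37.31 - 31.49) / 18.21) * sqrt(0.62 * 0.38)
rpb = 0.1551

0.1551


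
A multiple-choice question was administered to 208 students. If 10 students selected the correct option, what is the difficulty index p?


Item difficulty p = number correct / total examinees
p = 10 / 208
p = 0.0481

0.0481


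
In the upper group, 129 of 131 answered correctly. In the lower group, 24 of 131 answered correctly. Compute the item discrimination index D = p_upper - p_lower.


p_upper = 129/131 = 0.9847
p_lower = 24/131 = 0.1832
D = 0.9847 - 0.1832 = 0.8015

0.8015


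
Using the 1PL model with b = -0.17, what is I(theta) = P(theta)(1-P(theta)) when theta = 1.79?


P = 1/(1+exp(-(1.79--0.17))) = 0.8765
I = P*(1-P) = 0.8765 * 0.1235
I = 0.1082

0.1082


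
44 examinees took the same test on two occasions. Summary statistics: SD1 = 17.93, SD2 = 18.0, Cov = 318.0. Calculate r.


r = cov(X,Y) / (SD_X * SD_Y)
r = 318.0 / (17.93 * 18.0)
r = 318.0 / 322.74
r = 0.9853

0.9853


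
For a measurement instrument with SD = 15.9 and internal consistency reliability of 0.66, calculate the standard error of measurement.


SEM = SD * sqrt(1 - rxx)
SEM = 15.9 * sqrt(1 - 0.66)
SEM = 15.9 * sqrt(0.34) = 15.9 * 0.583095
SEM = 9.2712

9.2712


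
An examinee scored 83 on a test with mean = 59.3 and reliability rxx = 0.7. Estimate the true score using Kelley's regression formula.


T_est = rxx * X + (1 - rxx) * mean
T_est = 0.7 * 83 + 0.3 * 59.3
T_est = 58.1 + 17.79
T_est = 75.89

75.89


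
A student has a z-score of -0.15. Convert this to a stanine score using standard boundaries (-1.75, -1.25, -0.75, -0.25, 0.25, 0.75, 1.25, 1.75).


Stanine boundaries: [-1.75, -1.25, -0.75, -0.25, 0.25, 0.75, 1.25, 1.75]
z = -0.15
Check each boundary:
  z >= -1.75 -> could be stanine 2
  z >= -1.25 -> could be stanine 3
  z >= -0.75 -> could be stanine 4
  z >= -0.25 -> could be stanine 5
  z < 0.25
  z < 0.75
  z < 1.25
  z < 1.75
Highest qualifying boundary gives stanine = 5

5


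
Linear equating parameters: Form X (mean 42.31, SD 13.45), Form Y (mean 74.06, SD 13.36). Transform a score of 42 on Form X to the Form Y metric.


slope = SD_Y / SD_X = 13.36 / 13.45 ~ 0.9933
intercept = mean_Y - slope * mean_X = 74.06 - (13.36 / 13.45) * 42.31 ~ 32.0331
Y = slope * X + intercept. To avoid rounding drift from the rounded slope/intercept, evaluate the equivalent form Y = mean_Y + SD_Y * (X - mean_X) / SD_X at full precision:
Y = 74.06 + 13.36 * (42 - 42.31) / 13.45
Y = 74.06 - 13.36 * 0.31 / 13.45
Y = 74.06 - 4.1416 / 13.45
Y = 74.06 - 0.3079
Y = 73.7521

73.7521


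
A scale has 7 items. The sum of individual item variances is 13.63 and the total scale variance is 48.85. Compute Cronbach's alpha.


alpha = (k/(k-1)) * (1 - sum(si^2)/s_total^2)
= (7/6) * (1 - 13.63/48.85)
alpha = 0.8411

0.8411


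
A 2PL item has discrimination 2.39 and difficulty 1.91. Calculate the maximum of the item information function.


For 2PL, max info at theta = b = 1.91
I_max = a^2 / 4 = 2.39^2 / 4
= 5.7121 / 4
I_max = 1.428

1.428


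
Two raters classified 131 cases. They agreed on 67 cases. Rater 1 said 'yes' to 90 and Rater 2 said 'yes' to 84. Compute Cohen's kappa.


P_o = 67/131 = 0.51145
P_e = (90*84 + 41*47) / 17161 = 0.552823
kappa = (P_o - P_e) / (1 - P_e)
kappa = (0.51145 - 0.552823) / (1 - 0.552823)
kappa = -0.0925

-0.0925


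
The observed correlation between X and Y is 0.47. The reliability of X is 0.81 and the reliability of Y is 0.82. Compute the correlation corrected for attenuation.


r_corrected = rxy / sqrt(rxx * ryy)
= 0.47 / sqrt(0.81 * 0.82)
= 0.47 / sqrt(0.6642)
= 0.47 / 0.814985
r_corrected = 0.5767

0.5767


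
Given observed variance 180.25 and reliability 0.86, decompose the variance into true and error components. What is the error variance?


var_true = rxx * var_obs = 0.86 * 180.25 = 155.015
var_error = var_obs - var_true
var_error = 180.25 - 155.015
var_error = 25.235

25.235


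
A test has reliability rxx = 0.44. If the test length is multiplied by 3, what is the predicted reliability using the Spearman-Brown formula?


r_new = (n * rxx) / (1 + (n-1) * rxx)
r_new = (3 * 0.44) / (1 + 2 * 0.44)
r_new = 1.32 / 1.88
r_new = 0.7021

0.7021


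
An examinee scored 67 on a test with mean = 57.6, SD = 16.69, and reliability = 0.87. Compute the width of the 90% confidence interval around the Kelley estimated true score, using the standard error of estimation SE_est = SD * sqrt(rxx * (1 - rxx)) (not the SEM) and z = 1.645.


True score estimate = 0.87*67 + 0.13*57.6 = 65.778
SE_est = SD * sqrt(rxx * (1 - rxx)) = 16.69 * sqrt(0.87 * 0.13) = 16.69 * sqrt(0.1131) = 5.612904
CI = T_est +/- z * SE_est, so width = 2 * z * SE_est = 2 * 1.645 * 5.612904
Width = 18.4665

18.4665


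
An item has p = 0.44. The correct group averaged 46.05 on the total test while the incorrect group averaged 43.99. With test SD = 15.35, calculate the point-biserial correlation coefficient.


q = 1 - p = 0.56
rpb = ((M1 - M0) / SD) * sqrt(p * q)
rpb = ((46.05 - 43.99) / 15.35) * sqrt(0.44 * 0.56)
rpb = 0.0666

0.0666


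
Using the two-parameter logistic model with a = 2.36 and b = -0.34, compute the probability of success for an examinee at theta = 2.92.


a*(theta - b) = 2.36 * (2.92 - -0.34) = 7.6936
exp(-7.6936) = 0.0005
P = 1 / (1 + 0.0005)
P = 0.9995

0.9995


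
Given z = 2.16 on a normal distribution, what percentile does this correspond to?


CDF(z) = 0.5 * (1 + erf(z/sqrt(2)))
erf(1.5274) = 0.9692
CDF = 0.9846
Percentile rank = 0.9846 * 100 = 98.46

98.46


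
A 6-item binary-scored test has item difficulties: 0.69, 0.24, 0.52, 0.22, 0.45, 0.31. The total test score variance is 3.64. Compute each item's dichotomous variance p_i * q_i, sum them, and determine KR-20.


For each item, compute p_i * q_i:
  Item 1: 0.69 * 0.31 = 0.2139
  Item 2: 0.24 * 0.76 = 0.1824
  Item 3: 0.52 * 0.48 = 0.2496
  Item 4: 0.22 * 0.78 = 0.1716
  Item 5: 0.45 * 0.55 = 0.2475
  Item 6: 0.31 * 0.69 = 0.2139
Sum(p_i * q_i) = 0.2139 + 0.1824 + 0.2496 + 0.1716 + 0.2475 + 0.2139 = 1.2789
KR-20 = (k/(k-1)) * (1 - Sum(p_i*q_i) / Var_total)
= (6/5) * (1 - 1.2789/3.64)
= 1.2 * 0.6487
KR-20 = 0.7784

0.7784


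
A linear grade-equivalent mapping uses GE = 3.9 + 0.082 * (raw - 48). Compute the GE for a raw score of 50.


raw - median = 50 - 48 = 2
slope * diff = 0.082 * 2 = 0.164
GE = 3.9 + 0.164
GE = 4.064

4.064


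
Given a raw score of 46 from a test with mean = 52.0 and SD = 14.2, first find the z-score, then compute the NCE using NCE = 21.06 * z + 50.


z = (X - mean) / SD = (46 - 52.0) / 14.2
z = -6.0 / 14.2
z = -0.4225
NCE = NCE = 21.06z + 50
Carry z at full precision (z = -6.0 / 14.2) into the conversion:
NCE = 21.06 * (-6.0 / 14.2) + 50 = -126.36 / 14.2 + 50
NCE = -8.8986 + 50
NCE = 41.1014

41.1014


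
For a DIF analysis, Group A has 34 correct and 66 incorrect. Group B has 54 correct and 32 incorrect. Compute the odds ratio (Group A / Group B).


Odds_A = 34/66 = 0.5152
Odds_B = 54/32 = 1.6875
OR = Odds_A / Odds_B = 0.5152 / 1.6875
Exactly, OR = (34 * 32) / (66 * 54) = 1088 / 3564
OR = 0.3053

0.3053


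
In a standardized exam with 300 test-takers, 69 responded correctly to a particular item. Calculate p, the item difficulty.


Item difficulty p = number correct / total examinees
p = 69 / 300
p = 0.23

0.23


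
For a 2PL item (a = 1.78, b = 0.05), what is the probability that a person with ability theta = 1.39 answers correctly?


a*(theta - b) = 1.78 * (1.39 - 0.05) = 2.3852
exp(-2.3852) = 0.0921
P = 1 / (1 + 0.0921)
P = 0.9157

0.9157


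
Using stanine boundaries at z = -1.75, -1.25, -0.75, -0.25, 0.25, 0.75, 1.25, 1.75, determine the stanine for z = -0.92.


Stanine boundaries: [-1.75, -1.25, -0.75, -0.25, 0.25, 0.75, 1.25, 1.75]
z = -0.92
Check each boundary:
  z >= -1.75 -> could be stanine 2
  z >= -1.25 -> could be stanine 3
  z < -0.75
  z < -0.25
  z < 0.25
  z < 0.75
  z < 1.25
  z < 1.75
Highest qualifying boundary gives stanine = 3

3


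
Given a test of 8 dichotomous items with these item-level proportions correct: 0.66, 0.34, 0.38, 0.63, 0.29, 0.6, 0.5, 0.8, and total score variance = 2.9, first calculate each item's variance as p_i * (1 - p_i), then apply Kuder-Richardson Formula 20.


For each item, compute p_i * q_i:
  Item 1: 0.66 * 0.34 = 0.2244
  Item 2: 0.34 * 0.66 = 0.2244
  Item 3: 0.38 * 0.62 = 0.2356
  Item 4: 0.63 * 0.37 = 0.2331
  Item 5: 0.29 * 0.71 = 0.2059
  Item 6: 0.6 * 0.4 = 0.24
  Item 7: 0.5 * 0.5 = 0.25
  Item 8: 0.8 * 0.2 = 0.16
Sum(p_i * q_i) = 0.2244 + 0.2244 + 0.2356 + 0.2331 + 0.2059 + 0.24 + 0.25 + 0.16 = 1.7734
KR-20 = (k/(k-1)) * (1 - Sum(p_i*q_i) / Var_total)
= (8/7) * (1 - 1.7734/2.9)
= 1.1429 * 0.3885
KR-20 = 0.444

0.444


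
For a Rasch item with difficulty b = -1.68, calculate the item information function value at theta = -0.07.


P = 1/(1+exp(-(-0.07--1.68))) = 0.8334
I = P*(1-P) = 0.8334 * 0.1666
I = 0.1388

0.1388


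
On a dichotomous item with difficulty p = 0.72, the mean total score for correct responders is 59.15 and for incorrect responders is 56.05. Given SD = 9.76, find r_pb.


q = 1 - p = 0.28
rpb = ((M1 - M0) / SD) * sqrt(p * q)
rpb = ((59.15 - 56.05) / 9.76) * sqrt(0.72 * 0.28)
rpb = 0.1426

0.1426


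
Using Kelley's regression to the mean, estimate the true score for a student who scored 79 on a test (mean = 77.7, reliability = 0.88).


T_est = rxx * X + (1 - rxx) * mean
T_est = 0.88 * 79 + 0.12 * 77.7
T_est = 69.52 + 9.324
T_est = 78.844

78.844


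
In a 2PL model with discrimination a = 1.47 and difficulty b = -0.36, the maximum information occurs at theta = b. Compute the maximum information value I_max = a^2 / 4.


For 2PL, max info at theta = b = -0.36
I_max = a^2 / 4 = 1.47^2 / 4
= 2.1609 / 4
I_max = 0.5402

0.5402


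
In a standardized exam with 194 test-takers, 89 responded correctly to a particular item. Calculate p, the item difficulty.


Item difficulty p = number correct / total examinees
p = 89 / 194
p = 0.4588

0.4588


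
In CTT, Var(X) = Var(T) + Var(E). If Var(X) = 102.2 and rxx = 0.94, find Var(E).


var_true = rxx * var_obs = 0.94 * 102.2 = 96.068
var_error = var_obs - var_true
var_error = 102.2 - 96.068
var_error = 6.132

6.132


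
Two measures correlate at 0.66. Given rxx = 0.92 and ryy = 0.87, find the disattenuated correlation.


r_corrected = rxy / sqrt(rxx * ryy)
= 0.66 / sqrt(0.92 * 0.87)
= 0.66 / sqrt(0.8004)
= 0.66 / 0.894651
r_corrected = 0.7377

0.7377


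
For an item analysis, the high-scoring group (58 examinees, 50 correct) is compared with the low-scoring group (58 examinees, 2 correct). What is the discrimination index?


p_upper = 50/58 = 0.8621
p_lower = 2/58 = 0.0345
D = 0.8621 - 0.0345 = 0.8276

0.8276


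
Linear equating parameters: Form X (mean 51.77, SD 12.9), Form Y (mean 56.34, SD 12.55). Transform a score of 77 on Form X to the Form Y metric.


slope = SD_Y / SD_X = 12.55 / 12.9 ~ 0.9729
intercept = mean_Y - slope * mean_X = 56.34 - (12.55 / 12.9) * 51.77 ~ 5.9746
Y = slope * X + intercept. To avoid rounding drift from the rounded slope/intercept, evaluate the equivalent form Y = mean_Y + SD_Y * (X - mean_X) / SD_X at full precision:
Y = 56.34 + 12.55 * (77 - 51.77) / 12.9
Y = 56.34 + 12.55 * 25.23 / 12.9
Y = 56.34 + 316.6365 / 12.9
Y = 56.34 + 24.5455
Y = 80.8855

80.8855


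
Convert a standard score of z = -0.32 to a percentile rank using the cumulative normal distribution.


CDF(z) = 0.5 * (1 + erf(z/sqrt(2)))
erf(-0.2263) = -0.251
CDF = 0.3745
Percentile rank = 0.3745 * 100 = 37.45

37.45


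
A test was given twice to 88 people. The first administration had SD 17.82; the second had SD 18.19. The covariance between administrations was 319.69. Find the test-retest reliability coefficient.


r = cov(X,Y) / (SD_X * SD_Y)
r = 319.69 / (17.82 * 18.19)
r = 319.69 / 324.1458
r = 0.9863

0.9863


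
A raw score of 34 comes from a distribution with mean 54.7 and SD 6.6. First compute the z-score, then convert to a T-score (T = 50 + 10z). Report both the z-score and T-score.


z = (X - mean) / SD = (34 - 54.7) / 6.6
z = -20.7 / 6.6
z = -3.1364
T-score = T = 50 + 10z
Carry z at full precision (z = -20.7 / 6.6) into the conversion:
T-score = 50 + 10 * (-20.7 / 6.6) = 50 + -207 / 6.6
T-score = 50 + -31.3636
T-score = 18.6364

18.6364


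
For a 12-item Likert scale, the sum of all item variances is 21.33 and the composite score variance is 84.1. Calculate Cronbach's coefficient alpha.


alpha = (k/(k-1)) * (1 - sum(si^2)/s_total^2)
= (12/11) * (1 - 21.33/84.1)
alpha = 0.8142

0.8142


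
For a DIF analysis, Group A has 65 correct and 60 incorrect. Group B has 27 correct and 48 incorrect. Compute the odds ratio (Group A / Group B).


Odds_A = 65/60 = 1.0833
Odds_B = 27/48 = 0.5625
OR = Odds_A / Odds_B = 1.0833 / 0.5625
Exactly, OR = (65 * 48) / (60 * 27) = 3120 / 1620
OR = 1.9259

1.9259


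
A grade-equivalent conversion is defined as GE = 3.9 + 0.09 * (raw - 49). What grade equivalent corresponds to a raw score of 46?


raw - median = 46 - 49 = -3
slope * diff = 0.09 * -3 = -0.27
GE = 3.9 + -0.27
GE = 3.63

3.63


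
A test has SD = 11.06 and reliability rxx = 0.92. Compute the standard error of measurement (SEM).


SEM = SD * sqrt(1 - rxx)
SEM = 11.06 * sqrt(1 - 0.92)
SEM = 11.06 * sqrt(0.08) = 11.06 * 0.282843
SEM = 3.1282

3.1282


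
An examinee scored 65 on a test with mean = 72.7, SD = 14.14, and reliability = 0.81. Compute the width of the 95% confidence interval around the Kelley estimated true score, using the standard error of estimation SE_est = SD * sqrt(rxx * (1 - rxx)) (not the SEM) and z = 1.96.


True score estimate = 0.81*65 + 0.19*72.7 = 66.463
SE_est = SD * sqrt(rxx * (1 - rxx)) = 14.14 * sqrt(0.81 * 0.19) = 14.14 * sqrt(0.1539) = 5.547135
CI = T_est +/- z * SE_est, so width = 2 * z * SE_est = 2 * 1.96 * 5.547135
Width = 21.7448

21.7448


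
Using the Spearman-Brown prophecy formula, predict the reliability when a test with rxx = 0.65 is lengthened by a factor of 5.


r_new = (n * rxx) / (1 + (n-1) * rxx)
r_new = (5 * 0.65) / (1 + 4 * 0.65)
r_new = 3.25 / 3.6
r_new = 0.9028

0.9028


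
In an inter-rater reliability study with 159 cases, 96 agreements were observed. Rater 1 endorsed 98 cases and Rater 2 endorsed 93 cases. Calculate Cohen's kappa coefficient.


P_o = 96/159 = 0.603774
P_e = (98*93 + 61*66) / 25281 = 0.519758
kappa = (P_o - P_e) / (1 - P_e)
kappa = (0.603774 - 0.519758) / (1 - 0.519758)
kappa = 0.1749

0.1749


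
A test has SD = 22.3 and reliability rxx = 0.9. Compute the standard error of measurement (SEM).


SEM = SD * sqrt(1 - rxx)
SEM = 22.3 * sqrt(1 - 0.9)
SEM = 22.3 * sqrt(0.1) = 22.3 * 0.316228
SEM = 7.0519

7.0519


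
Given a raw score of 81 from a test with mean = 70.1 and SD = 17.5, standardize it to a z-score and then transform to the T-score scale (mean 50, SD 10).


z = (X - mean) / SD = (81 - 70.1) / 17.5
z = 10.9 / 17.5
z = 0.6229
T-score = T = 50 + 10z
Carry z at full precision (z = 10.9 / 17.5) into the conversion:
T-score = 50 + 10 * (10.9 / 17.5) = 50 + 109 / 17.5
T-score = 50 + 6.2286
T-score = 56.2286

56.2286


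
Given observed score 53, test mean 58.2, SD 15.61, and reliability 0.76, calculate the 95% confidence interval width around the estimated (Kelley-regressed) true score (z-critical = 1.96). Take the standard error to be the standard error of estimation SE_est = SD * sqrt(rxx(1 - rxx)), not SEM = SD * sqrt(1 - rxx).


True score estimate = 0.76*53 + 0.24*58.2 = 54.248
SE_est = SD * sqrt(rxx * (1 - rxx)) = 15.61 * sqrt(0.76 * 0.24) = 15.61 * sqrt(0.1824) = 6.666768
CI = T_est +/- z * SE_est, so width = 2 * z * SE_est = 2 * 1.96 * 6.666768
Width = 26.1337

26.1337


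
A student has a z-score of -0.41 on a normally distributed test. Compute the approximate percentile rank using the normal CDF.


CDF(z) = 0.5 * (1 + erf(z/sqrt(2)))
erf(-0.2899) = -0.3182
CDF = 0.3409
Percentile rank = 0.3409 * 100 = 34.09

34.09


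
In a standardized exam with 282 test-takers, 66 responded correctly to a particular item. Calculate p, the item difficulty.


Item difficulty p = number correct / total examinees
p = 66 / 282
p = 0.234

0.234


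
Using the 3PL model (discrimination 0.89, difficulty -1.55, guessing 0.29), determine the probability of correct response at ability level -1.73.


logit = 0.89*(-1.73 - -1.55) = -0.1602
P* = 1/(1 + exp(--0.1602)) = 0.46
P = 0.29 + (1 - 0.29) * 0.46
P = 0.6166

0.6166


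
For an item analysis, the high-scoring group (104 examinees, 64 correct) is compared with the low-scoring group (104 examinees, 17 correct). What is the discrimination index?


p_upper = 64/104 = 0.6154
p_lower = 17/104 = 0.1635
D = 0.6154 - 0.1635 = 0.4519

0.4519


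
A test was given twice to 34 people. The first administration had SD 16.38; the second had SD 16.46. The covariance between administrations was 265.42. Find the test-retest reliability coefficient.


r = cov(X,Y) / (SD_X * SD_Y)
r = 265.42 / (16.38 * 16.46)
r = 265.42 / 269.6148
r = 0.9844

0.9844


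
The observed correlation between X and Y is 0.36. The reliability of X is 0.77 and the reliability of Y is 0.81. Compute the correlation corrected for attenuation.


r_corrected = rxy / sqrt(rxx * ryy)
= 0.36 / sqrt(0.77 * 0.81)
= 0.36 / sqrt(0.6237)
= 0.36 / 0.789747
r_corrected = 0.4558

0.4558


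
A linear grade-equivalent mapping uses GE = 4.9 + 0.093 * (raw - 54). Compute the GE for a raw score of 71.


raw - median = 71 - 54 = 17
slope * diff = 0.093 * 17 = 1.581
GE = 4.9 + 1.581
GE = 6.481

6.481


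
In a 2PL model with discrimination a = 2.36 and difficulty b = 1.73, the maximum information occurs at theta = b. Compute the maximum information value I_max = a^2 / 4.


For 2PL, max info at theta = b = 1.73
I_max = a^2 / 4 = 2.36^2 / 4
= 5.5696 / 4
I_max = 1.3924

1.3924


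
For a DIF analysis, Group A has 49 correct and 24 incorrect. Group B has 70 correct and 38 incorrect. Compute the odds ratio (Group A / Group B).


Odds_A = 49/24 = 2.0417
Odds_B = 70/38 = 1.8421
OR = Odds_A / Odds_B = 2.0417 / 1.8421
Exactly, OR = (49 * 38) / (24 * 70) = 1862 / 1680
OR = 1.1083

1.1083


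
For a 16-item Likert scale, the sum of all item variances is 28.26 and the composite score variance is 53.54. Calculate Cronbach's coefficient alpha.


alpha = (k/(k-1)) * (1 - sum(si^2)/s_total^2)
= (16/15) * (1 - 28.26/53.54)
alpha = 0.5036

0.5036


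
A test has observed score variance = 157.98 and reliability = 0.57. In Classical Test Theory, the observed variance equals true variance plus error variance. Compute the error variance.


var_true = rxx * var_obs = 0.57 * 157.98 = 90.0486
var_error = var_obs - var_true
var_error = 157.98 - 90.0486
var_error = 67.9314

67.9314


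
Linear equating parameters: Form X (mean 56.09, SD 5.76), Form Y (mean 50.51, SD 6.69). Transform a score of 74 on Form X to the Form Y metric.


slope = SD_Y / SD_X = 6.69 / 5.76 ~ 1.1615
intercept = mean_Y - slope * mean_X = 50.51 - (6.69 / 5.76) * 56.09 ~ -14.6362
Y = slope * X + intercept. To avoid rounding drift from the rounded slope/intercept, evaluate the equivalent form Y = mean_Y + SD_Y * (X - mean_X) / SD_X at full precision:
Y = 50.51 + 6.69 * (74 - 56.09) / 5.76
Y = 50.51 + 6.69 * 17.91 / 5.76
Y = 50.51 + 119.8179 / 5.76
Y = 50.51 + 20.8017
Y = 71.3117

71.3117


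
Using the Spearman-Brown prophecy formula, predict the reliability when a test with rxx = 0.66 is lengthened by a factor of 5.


r_new = (n * rxx) / (1 + (n-1) * rxx)
r_new = (5 * 0.66) / (1 + 4 * 0.66)
r_new = 3.3 / 3.64
r_new = 0.9066

0.9066


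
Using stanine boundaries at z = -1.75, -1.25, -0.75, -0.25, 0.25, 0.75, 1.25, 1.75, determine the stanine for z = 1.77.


Stanine boundaries: [-1.75, -1.25, -0.75, -0.25, 0.25, 0.75, 1.25, 1.75]
z = 1.77
Check each boundary:
  z >= -1.75 -> could be stanine 2
  z >= -1.25 -> could be stanine 3
  z >= -0.75 -> could be stanine 4
  z >= -0.25 -> could be stanine 5
  z >= 0.25 -> could be stanine 6
  z >= 0.75 -> could be stanine 7
  z >= 1.25 -> could be stanine 8
  z >= 1.75 -> could be stanine 9
Highest qualifying boundary gives stanine = 9

9


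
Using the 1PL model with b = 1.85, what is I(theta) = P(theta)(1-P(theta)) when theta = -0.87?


P = 1/(1+exp(-(-0.87-1.85))) = 0.0618
I = P*(1-P) = 0.0618 * 0.9382
I = 0.058

0.058


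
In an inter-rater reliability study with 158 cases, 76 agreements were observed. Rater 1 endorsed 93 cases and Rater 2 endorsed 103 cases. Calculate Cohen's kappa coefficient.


P_o = 76/158 = 0.481013
P_e = (93*103 + 65*55) / 24964 = 0.526919
kappa = (P_o - P_e) / (1 - P_e)
kappa = (0.481013 - 0.526919) / (1 - 0.526919)
kappa = -0.097

-0.097


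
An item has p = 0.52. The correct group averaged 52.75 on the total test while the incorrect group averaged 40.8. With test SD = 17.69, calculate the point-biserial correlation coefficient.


q = 1 - p = 0.48
rpb = ((M1 - M0) / SD) * sqrt(p * q)
rpb = ((52.75 - 40.8) / 17.69) * sqrt(0.52 * 0.48)
rpb = 0.3375

0.3375


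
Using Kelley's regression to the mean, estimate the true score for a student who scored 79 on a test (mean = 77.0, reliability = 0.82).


T_est = rxx * X + (1 - rxx) * mean
T_est = 0.82 * 79 + 0.18 * 77.0
T_est = 64.78 + 13.86
T_est = 78.64

78.64


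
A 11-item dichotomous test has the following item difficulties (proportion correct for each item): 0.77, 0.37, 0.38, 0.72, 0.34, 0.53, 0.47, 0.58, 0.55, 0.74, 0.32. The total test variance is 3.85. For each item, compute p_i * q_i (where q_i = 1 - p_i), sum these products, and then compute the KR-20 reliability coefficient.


For each item, compute p_i * q_i:
  Item 1: 0.77 * 0.23 = 0.1771
  Item 2: 0.37 * 0.63 = 0.2331
  Item 3: 0.38 * 0.62 = 0.2356
  Item 4: 0.72 * 0.28 = 0.2016
  Item 5: 0.34 * 0.66 = 0.2244
  Item 6: 0.53 * 0.47 = 0.2491
  Item 7: 0.47 * 0.53 = 0.2491
  Item 8: 0.58 * 0.42 = 0.2436
  Item 9: 0.55 * 0.45 = 0.2475
  Item 10: 0.74 * 0.26 = 0.1924
  Item 11: 0.32 * 0.68 = 0.2176
Sum(p_i * q_i) = 0.1771 + 0.2331 + 0.2356 + 0.2016 + 0.2244 + 0.2491 + 0.2491 + 0.2436 + 0.2475 + 0.1924 + 0.2176 = 2.4711
KR-20 = (k/(k-1)) * (1 - Sum(p_i*q_i) / Var_total)
= (11/10) * (1 - 2.4711/3.85)
= 1.1 * 0.3582
KR-20 = 0.394

0.394


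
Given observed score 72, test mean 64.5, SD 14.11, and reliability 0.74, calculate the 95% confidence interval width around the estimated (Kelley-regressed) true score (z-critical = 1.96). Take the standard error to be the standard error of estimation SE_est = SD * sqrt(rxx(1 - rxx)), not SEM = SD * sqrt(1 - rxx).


True score estimate = 0.74*72 + 0.26*64.5 = 70.05
SE_est = SD * sqrt(rxx * (1 - rxx)) = 14.11 * sqrt(0.74 * 0.26) = 14.11 * sqrt(0.1924) = 6.189129
CI = T_est +/- z * SE_est, so width = 2 * z * SE_est = 2 * 1.96 * 6.189129
Width = 24.2614

24.2614


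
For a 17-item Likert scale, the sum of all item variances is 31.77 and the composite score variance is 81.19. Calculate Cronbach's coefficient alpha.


alpha = (k/(k-1)) * (1 - sum(si^2)/s_total^2)
= (17/16) * (1 - 31.77/81.19)
alpha = 0.6467

0.6467


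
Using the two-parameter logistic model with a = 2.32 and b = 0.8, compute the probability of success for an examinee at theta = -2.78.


a*(theta - b) = 2.32 * (-2.78 - 0.8) = -8.3056
exp(--8.3056) = 4046.4693
P = 1 / (1 + 4046.4693)
P = 0.0002

0.0002


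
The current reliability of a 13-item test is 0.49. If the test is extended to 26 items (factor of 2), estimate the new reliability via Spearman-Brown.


r_new = (n * rxx) / (1 + (n-1) * rxx)
r_new = (2 * 0.49) / (1 + 1 * 0.49)
r_new = 0.98 / 1.49
r_new = 0.6577

0.6577


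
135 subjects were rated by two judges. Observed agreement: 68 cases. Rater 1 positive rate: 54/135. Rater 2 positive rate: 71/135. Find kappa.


P_o = 68/135 = 0.503704
P_e = (54*71 + 81*64) / 18225 = 0.494815
kappa = (P_o - P_e) / (1 - P_e)
kappa = (0.503704 - 0.494815) / (1 - 0.494815)
kappa = 0.0176

0.0176


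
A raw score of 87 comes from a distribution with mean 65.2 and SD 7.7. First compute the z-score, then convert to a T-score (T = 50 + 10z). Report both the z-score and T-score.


z = (X - mean) / SD = (87 - 65.2) / 7.7
z = 21.8 / 7.7
z = 2.8312
T-score = T = 50 + 10z
Carry z at full precision (z = 21.8 / 7.7) into the conversion:
T-score = 50 + 10 * (21.8 / 7.7) = 50 + 218 / 7.7
T-score = 50 + 28.3117
T-score = 78.3117

78.3117


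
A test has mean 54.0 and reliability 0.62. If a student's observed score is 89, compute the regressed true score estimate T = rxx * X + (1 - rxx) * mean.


T_est = rxx * X + (1 - rxx) * mean
T_est = 0.62 * 89 + 0.38 * 54.0
T_est = 55.18 + 20.52
T_est = 75.7

75.7


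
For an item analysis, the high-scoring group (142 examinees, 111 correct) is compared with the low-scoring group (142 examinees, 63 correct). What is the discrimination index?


p_upper = 111/142 = 0.7817
p_lower = 63/142 = 0.4437
D = 0.7817 - 0.4437 = 0.338

0.338


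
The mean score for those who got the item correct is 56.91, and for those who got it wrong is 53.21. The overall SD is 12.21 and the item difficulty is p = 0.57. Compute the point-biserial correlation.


q = 1 - p = 0.43
rpb = ((M1 - M0) / SD) * sqrt(p * q)
rpb = ((56.91 - 53.21) / 12.21) * sqrt(0.57 * 0.43)
rpb = 0.15

0.15


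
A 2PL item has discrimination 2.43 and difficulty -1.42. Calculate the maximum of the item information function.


For 2PL, max info at theta = b = -1.42
I_max = a^2 / 4 = 2.43^2 / 4
= 5.9049 / 4
I_max = 1.4762

1.4762


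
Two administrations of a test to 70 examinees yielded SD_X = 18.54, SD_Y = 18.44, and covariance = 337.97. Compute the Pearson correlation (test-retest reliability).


r = cov(X,Y) / (SD_X * SD_Y)
r = 337.97 / (18.54 * 18.44)
r = 337.97 / 341.8776
r = 0.9886

0.9886


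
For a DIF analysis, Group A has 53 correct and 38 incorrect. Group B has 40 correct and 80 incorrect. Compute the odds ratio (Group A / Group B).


Odds_A = 53/38 = 1.3947
Odds_B = 40/80 = 0.5
OR = Odds_A / Odds_B = 1.3947 / 0.5
Exactly, OR = (53 * 80) / (38 * 40) = 4240 / 1520
OR = 2.7895

2.7895


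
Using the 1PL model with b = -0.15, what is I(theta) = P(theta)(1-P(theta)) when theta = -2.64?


P = 1/(1+exp(-(-2.64--0.15))) = 0.0766
I = P*(1-P) = 0.0766 * 0.9234
I = 0.0707

0.0707


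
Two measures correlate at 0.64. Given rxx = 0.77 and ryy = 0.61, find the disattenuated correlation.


r_corrected = rxy / sqrt(rxx * ryy)
= 0.64 / sqrt(0.77 * 0.61)
= 0.64 / sqrt(0.4697)
= 0.64 / 0.685347
r_corrected = 0.9338

0.9338


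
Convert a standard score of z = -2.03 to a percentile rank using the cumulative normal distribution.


CDF(z) = 0.5 * (1 + erf(z/sqrt(2)))
erf(-1.4354) = -0.9576
CDF = 0.0212
Percentile rank = 0.0212 * 100 = 2.12

2.12


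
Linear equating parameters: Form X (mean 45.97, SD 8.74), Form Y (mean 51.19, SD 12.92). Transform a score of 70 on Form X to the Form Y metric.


slope = SD_Y / SD_X = 12.92 / 8.74 ~ 1.4783
intercept = mean_Y - slope * mean_X = 51.19 - (12.92 / 8.74) * 45.97 ~ -16.7657
Y = slope * X + intercept. To avoid rounding drift from the rounded slope/intercept, evaluate the equivalent form Y = mean_Y + SD_Y * (X - mean_X) / SD_X at full precision:
Y = 51.19 + 12.92 * (70 - 45.97) / 8.74
Y = 51.19 + 12.92 * 24.03 / 8.74
Y = 51.19 + 310.4676 / 8.74
Y = 51.19 + 35.5226
Y = 86.7126

86.7126


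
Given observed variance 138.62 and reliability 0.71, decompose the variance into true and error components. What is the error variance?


var_true = rxx * var_obs = 0.71 * 138.62 = 98.4202
var_error = var_obs - var_true
var_error = 138.62 - 98.4202
var_error = 40.1998

40.1998


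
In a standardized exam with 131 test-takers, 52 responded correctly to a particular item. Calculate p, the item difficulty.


Item difficulty p = number correct / total examinees
p = 52 / 131
p = 0.3969

0.3969


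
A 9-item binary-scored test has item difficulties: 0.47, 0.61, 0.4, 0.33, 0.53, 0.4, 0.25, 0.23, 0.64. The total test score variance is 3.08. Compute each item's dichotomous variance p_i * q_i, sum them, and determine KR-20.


For each item, compute p_i * q_i:
  Item 1: 0.47 * 0.53 = 0.2491
  Item 2: 0.61 * 0.39 = 0.2379
  Item 3: 0.4 * 0.6 = 0.24
  Item 4: 0.33 * 0.67 = 0.2211
  Item 5: 0.53 * 0.47 = 0.2491
  Item 6: 0.4 * 0.6 = 0.24
  Item 7: 0.25 * 0.75 = 0.1875
  Item 8: 0.23 * 0.77 = 0.1771
  Item 9: 0.64 * 0.36 = 0.2304
Sum(p_i * q_i) = 0.2491 + 0.2379 + 0.24 + 0.2211 + 0.2491 + 0.24 + 0.1875 + 0.1771 + 0.2304 = 2.0322
KR-20 = (k/(k-1)) * (1 - Sum(p_i*q_i) / Var_total)
= (9/8) * (1 - 2.0322/3.08)
= 1.125 * 0.3402
KR-20 = 0.3827

0.3827


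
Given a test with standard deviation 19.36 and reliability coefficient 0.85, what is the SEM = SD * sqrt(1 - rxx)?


SEM = SD * sqrt(1 - rxx)
SEM = 19.36 * sqrt(1 - 0.85)
SEM = 19.36 * sqrt(0.15) = 19.36 * 0.387298
SEM = 7.4981

7.4981


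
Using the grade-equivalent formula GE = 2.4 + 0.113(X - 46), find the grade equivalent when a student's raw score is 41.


raw - median = 41 - 46 = -5
slope * diff = 0.113 * -5 = -0.565
GE = 2.4 + -0.565
GE = 1.835

1.835


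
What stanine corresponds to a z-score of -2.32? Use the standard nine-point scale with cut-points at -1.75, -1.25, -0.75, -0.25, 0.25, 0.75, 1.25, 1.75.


Stanine boundaries: [-1.75, -1.25, -0.75, -0.25, 0.25, 0.75, 1.25, 1.75]
z = -2.32
Check each boundary:
  z < -1.75
  z < -1.25
  z < -0.75
  z < -0.25
  z < 0.25
  z < 0.75
  z < 1.25
  z < 1.75
Highest qualifying boundary gives stanine = 1

1


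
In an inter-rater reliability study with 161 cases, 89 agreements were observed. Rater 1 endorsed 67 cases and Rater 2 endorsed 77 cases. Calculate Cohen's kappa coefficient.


P_o = 89/161 = 0.552795
P_e = (67*77 + 94*84) / 25921 = 0.503646
kappa = (P_o - P_e) / (1 - P_e)
kappa = (0.552795 - 0.503646) / (1 - 0.503646)
kappa = 0.099

0.099


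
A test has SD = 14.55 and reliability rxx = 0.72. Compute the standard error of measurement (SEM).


SEM = SD * sqrt(1 - rxx)
SEM = 14.55 * sqrt(1 - 0.72)
SEM = 14.55 * sqrt(0.28) = 14.55 * 0.52915
SEM = 7.6991

7.6991


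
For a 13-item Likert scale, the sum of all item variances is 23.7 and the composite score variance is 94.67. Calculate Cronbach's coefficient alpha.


alpha = (k/(k-1)) * (1 - sum(si^2)/s_total^2)
= (13/12) * (1 - 23.7/94.67)
alpha = 0.8121

0.8121


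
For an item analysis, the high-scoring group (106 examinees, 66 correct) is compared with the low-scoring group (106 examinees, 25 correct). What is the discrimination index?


p_upper = 66/106 = 0.6226
p_lower = 25/106 = 0.2358
D = 0.6226 - 0.2358 = 0.3868

0.3868


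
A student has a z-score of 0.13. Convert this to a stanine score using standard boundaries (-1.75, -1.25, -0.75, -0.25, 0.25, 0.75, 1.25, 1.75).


Stanine boundaries: [-1.75, -1.25, -0.75, -0.25, 0.25, 0.75, 1.25, 1.75]
z = 0.13
Check each boundary:
  z >= -1.75 -> could be stanine 2
  z >= -1.25 -> could be stanine 3
  z >= -0.75 -> could be stanine 4
  z >= -0.25 -> could be stanine 5
  z < 0.25
  z < 0.75
  z < 1.25
  z < 1.75
Highest qualifying boundary gives stanine = 5

5


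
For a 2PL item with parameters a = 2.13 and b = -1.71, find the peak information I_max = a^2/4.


For 2PL, max info at theta = b = -1.71
I_max = a^2 / 4 = 2.13^2 / 4
= 4.5369 / 4
I_max = 1.1342

1.1342


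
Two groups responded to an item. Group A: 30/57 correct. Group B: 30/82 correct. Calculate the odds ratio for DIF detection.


Odds_A = 30/27 = 1.1111
Odds_B = 30/52 = 0.5769
OR = Odds_A / Odds_B = 1.1111 / 0.5769
Exactly, OR = (30 * 52) / (27 * 30) = 1560 / 810
OR = 1.9259

1.9259


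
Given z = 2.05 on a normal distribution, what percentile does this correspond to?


CDF(z) = 0.5 * (1 + erf(z/sqrt(2)))
erf(1.4496) = 0.9596
CDF = 0.9798
Percentile rank = 0.9798 * 100 = 97.98

97.98


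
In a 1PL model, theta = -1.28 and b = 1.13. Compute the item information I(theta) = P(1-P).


P = 1/(1+exp(-(-1.28-1.13))) = 0.0824
I = P*(1-P) = 0.0824 * 0.9176
I = 0.0756

0.0756


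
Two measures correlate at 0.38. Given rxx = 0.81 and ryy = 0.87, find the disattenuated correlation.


r_corrected = rxy / sqrt(rxx * ryy)
= 0.38 / sqrt(0.81 * 0.87)
= 0.38 / sqrt(0.7047)
= 0.38 / 0.839464
r_corrected = 0.4527

0.4527


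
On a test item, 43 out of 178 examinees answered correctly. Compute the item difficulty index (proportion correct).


Item difficulty p = number correct / total examinees
p = 43 / 178
p = 0.2416

0.2416


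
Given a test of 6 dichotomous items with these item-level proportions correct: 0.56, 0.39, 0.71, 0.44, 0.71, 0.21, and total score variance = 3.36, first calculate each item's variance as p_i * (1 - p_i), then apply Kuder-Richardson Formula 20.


For each item, compute p_i * q_i:
  Item 1: 0.56 * 0.44 = 0.2464
  Item 2: 0.39 * 0.61 = 0.2379
  Item 3: 0.71 * 0.29 = 0.2059
  Item 4: 0.44 * 0.56 = 0.2464
  Item 5: 0.71 * 0.29 = 0.2059
  Item 6: 0.21 * 0.79 = 0.1659
Sum(p_i * q_i) = 0.2464 + 0.2379 + 0.2059 + 0.2464 + 0.2059 + 0.1659 = 1.3084
KR-20 = (k/(k-1)) * (1 - Sum(p_i*q_i) / Var_total)
= (6/5) * (1 - 1.3084/3.36)
= 1.2 * 0.6106
KR-20 = 0.7327

0.7327


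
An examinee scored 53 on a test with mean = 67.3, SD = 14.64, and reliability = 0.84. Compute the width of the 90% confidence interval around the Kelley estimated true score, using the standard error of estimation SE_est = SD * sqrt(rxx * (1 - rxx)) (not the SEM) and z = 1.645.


True score estimate = 0.84*53 + 0.16*67.3 = 55.288
SE_est = SD * sqrt(rxx * (1 - rxx)) = 14.64 * sqrt(0.84 * 0.16) = 14.64 * sqrt(0.1344) = 5.367113
CI = T_est +/- z * SE_est, so width = 2 * z * SE_est = 2 * 1.645 * 5.367113
Width = 17.6578

17.6578
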